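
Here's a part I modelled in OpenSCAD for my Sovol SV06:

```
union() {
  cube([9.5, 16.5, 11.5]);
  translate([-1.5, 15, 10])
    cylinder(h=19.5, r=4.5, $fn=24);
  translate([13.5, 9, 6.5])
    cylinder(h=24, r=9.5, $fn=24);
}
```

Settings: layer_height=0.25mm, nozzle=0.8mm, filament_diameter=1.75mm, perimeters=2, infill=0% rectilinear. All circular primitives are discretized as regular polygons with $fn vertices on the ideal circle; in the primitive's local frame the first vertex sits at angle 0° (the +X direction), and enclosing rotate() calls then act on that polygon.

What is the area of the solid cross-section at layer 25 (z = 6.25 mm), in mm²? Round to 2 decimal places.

At z = 6.25 mm: the cube (footprint 9.5×16.5) is included at this height (area 156.75 mm²); the cylinder at (-1.5, 15) is not intersected at this z (z outside [10, 29.5]); the cylinder at (13.5, 9) is absent (z outside [6.5, 30.5]); Combining (union): only the 9.5×16.5 cube is present, so the union is just that shape — area = 156.75 mm². Overall, the cross-section is a single solid region. Net area = 156.75 mm².

156.75 mm²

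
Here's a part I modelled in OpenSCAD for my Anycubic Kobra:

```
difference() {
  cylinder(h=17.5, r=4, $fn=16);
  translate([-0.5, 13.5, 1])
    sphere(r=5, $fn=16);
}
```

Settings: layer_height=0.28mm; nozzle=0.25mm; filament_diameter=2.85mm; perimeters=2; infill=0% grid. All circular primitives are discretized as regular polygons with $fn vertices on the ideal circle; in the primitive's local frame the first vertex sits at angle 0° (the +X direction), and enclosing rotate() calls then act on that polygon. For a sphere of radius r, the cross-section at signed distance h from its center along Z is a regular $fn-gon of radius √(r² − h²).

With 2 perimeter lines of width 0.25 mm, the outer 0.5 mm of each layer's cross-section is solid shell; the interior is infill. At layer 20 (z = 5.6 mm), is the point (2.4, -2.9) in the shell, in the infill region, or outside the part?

shell

At z = 5.6 mm: the r=4 cylinder gives a regular 16-gon of circumradius 4 (constant along its height); the r=5 sphere at (-0.5, 13.5) contributes a regular 16-gon of circumradius √(5²−4.6²) = 1.960; Taking the first minus the rest: starting from the r=4 cylinder, the r=5 sphere at (-0.5, 13.5) misses the remaining region (no effect) — 1 connected region. Overall, the cross-section is a single solid region. The nearest boundary edge runs (2.83, -2.83)→(1.53, -3.70); distance from the point to it = 0.18 mm. The point is inside the cross-section, 0.18 mm from the nearest boundary — within the 0.5 mm shell band (2 × 0.25).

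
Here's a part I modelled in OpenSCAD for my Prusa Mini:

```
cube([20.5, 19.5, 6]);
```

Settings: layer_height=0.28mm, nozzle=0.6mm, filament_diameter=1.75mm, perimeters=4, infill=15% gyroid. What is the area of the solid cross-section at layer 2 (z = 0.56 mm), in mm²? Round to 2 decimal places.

399.75 mm²

At z = 0.56 mm: the 20.5×19.5 cube contributes its full rectangle (area 399.75 mm²). Overall, the cross-section is a single solid region. Net area = 399.75 mm².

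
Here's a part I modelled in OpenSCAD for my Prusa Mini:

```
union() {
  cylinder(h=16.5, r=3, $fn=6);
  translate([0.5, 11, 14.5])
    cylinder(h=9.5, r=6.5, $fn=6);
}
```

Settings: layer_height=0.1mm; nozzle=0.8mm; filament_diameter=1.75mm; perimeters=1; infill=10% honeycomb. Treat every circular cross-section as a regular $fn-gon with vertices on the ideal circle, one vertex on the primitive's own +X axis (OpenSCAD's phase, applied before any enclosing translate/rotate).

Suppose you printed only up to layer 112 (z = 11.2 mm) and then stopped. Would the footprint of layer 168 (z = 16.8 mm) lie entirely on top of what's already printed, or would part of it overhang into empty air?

Compare the two slices. At z = 11.2: the cylinder: section is a regular 6-gon, circumradius r=3 (area = (6/2)·3.000²·sin(360°/6) = 23.38 mm²); the cylinder at (0.5, 11) does not reach this height (z outside [14.5, 24]); Taking the union: only the r=3 cylinder is present, so the union is just that shape — area = 23.38 mm². At z = 16.8: the cylinder is not intersected at this z (z outside [0, 16.5]); the cylinder at (0.5, 11): section is a regular 6-gon, circumradius r=6.5 (area = (6/2)·6.500²·sin(360°/6) = 109.77 mm²); Taking the union: only the r=6.5 cylinder at (0.5, 11) is present, so the union is just that shape — area = 109.77 mm². Checking containment: at z = 16.8 the cross-section extends beyond the z = 11.2 cross-section by about 109.77 mm².

part overhangs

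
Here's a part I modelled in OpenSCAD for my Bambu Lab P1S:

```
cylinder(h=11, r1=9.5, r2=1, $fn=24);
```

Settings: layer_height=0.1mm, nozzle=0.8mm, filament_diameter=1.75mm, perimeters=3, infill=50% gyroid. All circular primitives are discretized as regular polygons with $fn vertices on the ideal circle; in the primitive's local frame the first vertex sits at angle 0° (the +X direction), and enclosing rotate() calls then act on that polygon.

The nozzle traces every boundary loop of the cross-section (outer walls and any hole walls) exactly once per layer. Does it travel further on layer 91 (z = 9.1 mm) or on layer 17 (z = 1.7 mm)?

Layer 91 (z = 9.1): the cone: at t=0.827 of its height the radius interpolates to r₁+(r₂−r₁)t = 2.468, giving a regular 24-gon of that circumradius (perimeter = 2·24·2.468·sin(180°/24) = 15.46 mm). So its perimeter = 15.46 mm. Layer 17 (z = 1.7): the cone (r1=9.5→r2=1) has section circumradius 8.186 here — a regular 24-gon (perimeter = 2·24·8.186·sin(180°/24) = 51.29 mm). So its perimeter = 51.29 mm. Layer 17 is larger (51.29 vs 15.46 mm).

layer 17 (z = 1.7 mm)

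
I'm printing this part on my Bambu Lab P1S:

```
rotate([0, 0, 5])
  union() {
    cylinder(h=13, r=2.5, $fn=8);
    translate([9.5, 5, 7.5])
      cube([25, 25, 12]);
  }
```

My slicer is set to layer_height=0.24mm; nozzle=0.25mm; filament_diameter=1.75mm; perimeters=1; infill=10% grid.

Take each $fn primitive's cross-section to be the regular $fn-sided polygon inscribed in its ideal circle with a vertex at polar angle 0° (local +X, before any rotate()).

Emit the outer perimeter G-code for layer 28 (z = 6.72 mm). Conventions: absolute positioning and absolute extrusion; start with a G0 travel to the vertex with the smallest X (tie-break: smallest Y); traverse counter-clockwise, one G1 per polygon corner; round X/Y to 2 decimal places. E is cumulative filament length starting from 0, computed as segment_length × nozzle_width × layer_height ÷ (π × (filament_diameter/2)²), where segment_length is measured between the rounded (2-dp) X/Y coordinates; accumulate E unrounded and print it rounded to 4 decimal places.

At z = 6.72 mm: the cylinder: section is a regular 8-gon, circumradius r=2.5; the cube at (9.5, 5) is absent (z outside [7.5, 19.5]); Merging all regions: only the r=2.5 cylinder is present, so the union is just that shape — 1 connected region; (whole slice rotated 5° about Z — lengths, areas and connectivity unchanged). The outline is a single polygon with 8 vertices. Extrusion per mm of travel: 0.25 × 0.24 / (π × 0.875²) = 0.024945. Accumulating E over each segment gives final E = 0.3823.

G0 X-2.49 Y-0.22 Z6.72
G1 X-1.61 Y-1.92 E0.0478
G1 X0.22 Y-2.49 E0.0956
G1 X1.92 Y-1.61 E0.1433
G1 X2.49 Y0.22 E0.1911
G1 X1.61 Y1.92 E0.2389
G1 X-0.22 Y2.49 E0.2867
G1 X-1.92 Y1.61 E0.3344
G1 X-2.49 Y-0.22 E0.3823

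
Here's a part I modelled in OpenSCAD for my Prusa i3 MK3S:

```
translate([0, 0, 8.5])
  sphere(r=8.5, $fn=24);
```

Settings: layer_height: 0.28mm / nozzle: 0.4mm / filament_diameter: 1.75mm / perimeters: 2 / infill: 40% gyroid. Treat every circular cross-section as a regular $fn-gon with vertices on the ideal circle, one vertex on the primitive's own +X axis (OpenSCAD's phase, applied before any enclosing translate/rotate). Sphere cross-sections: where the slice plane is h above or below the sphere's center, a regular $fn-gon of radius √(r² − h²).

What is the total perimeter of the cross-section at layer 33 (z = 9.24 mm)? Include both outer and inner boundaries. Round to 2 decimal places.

At z = 9.24 mm: the r=8.5 sphere contributes a regular 24-gon of circumradius √(8.5²−0.74²) = 8.468 (perimeter = 2·24·8.468·sin(180°/24) = 53.05 mm). Overall, the cross-section is a single solid region. Total boundary length (outer) = 53.05 mm.

53.05 mm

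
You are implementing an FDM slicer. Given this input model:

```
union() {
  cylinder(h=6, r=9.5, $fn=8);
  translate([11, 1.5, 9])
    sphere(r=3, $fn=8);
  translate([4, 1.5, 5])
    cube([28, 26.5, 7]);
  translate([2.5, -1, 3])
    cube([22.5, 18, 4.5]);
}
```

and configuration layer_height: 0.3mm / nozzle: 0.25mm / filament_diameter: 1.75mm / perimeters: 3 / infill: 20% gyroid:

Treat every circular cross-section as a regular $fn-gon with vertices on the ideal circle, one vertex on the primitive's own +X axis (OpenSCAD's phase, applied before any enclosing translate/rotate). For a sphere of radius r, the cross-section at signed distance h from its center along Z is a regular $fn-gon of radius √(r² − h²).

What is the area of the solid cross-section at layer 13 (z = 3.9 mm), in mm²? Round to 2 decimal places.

612.11 mm²

At z = 3.9 mm: the r=9.5 cylinder gives a regular 8-gon of circumradius 9.5 (constant along its height) (area = (8/2)·9.500²·sin(360°/8) = 255.27 mm²); the sphere at (11, 1.5) is not intersected at this z (|z−center|=5.100 > r=3); the cube at (4, 1.5) does not reach this height (z outside [5, 12]); the cube at (2.5, -1) (footprint 22.5×18) is included at this height (area 405.00 mm²); Merging all regions: the regions partially overlap — summed areas 660.27 mm² minus the doubly-counted overlap 48.15 mm² gives 612.11 mm² — area = 612.11 mm². Overall, the cross-section is a single solid region. Net area = 612.11 mm².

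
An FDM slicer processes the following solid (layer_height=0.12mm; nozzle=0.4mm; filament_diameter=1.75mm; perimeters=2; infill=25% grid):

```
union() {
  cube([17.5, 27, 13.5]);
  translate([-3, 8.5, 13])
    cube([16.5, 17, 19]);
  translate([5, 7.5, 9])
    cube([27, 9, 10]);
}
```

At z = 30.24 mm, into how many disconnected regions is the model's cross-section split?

1

At z = 30.24 mm: the cube does not reach this height (z outside [0, 13.5]); the 16.5×17 cube at (-3, 8.5) contributes its full rectangle; the cube at (5, 7.5) does not reach this height (z outside [9, 19]); Merging all regions: only the 16.5×17 cube at (-3, 8.5) is present, so the union is just that shape — 1 connected region. The result has 1 disconnected region.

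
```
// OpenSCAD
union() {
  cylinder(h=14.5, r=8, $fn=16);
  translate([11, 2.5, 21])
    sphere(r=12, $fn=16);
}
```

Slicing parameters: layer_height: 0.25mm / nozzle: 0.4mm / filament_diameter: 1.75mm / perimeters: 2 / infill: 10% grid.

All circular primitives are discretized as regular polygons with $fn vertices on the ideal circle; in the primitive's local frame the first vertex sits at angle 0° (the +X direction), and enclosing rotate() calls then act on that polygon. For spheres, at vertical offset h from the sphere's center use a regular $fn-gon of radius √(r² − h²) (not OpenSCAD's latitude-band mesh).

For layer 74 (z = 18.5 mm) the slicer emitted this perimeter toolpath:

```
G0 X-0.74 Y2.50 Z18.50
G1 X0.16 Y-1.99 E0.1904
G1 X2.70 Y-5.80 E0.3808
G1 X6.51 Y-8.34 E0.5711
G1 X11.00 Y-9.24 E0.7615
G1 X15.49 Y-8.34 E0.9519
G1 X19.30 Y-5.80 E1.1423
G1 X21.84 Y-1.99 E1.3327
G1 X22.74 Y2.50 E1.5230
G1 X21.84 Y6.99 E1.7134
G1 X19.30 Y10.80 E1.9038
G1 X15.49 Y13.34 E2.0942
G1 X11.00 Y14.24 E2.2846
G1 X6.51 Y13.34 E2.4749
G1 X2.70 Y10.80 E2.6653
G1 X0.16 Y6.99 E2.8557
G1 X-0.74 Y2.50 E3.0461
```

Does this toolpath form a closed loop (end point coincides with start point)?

yes

Start point (G0): (-0.74, 2.50). End point (last G1): the path returns to the start — closed.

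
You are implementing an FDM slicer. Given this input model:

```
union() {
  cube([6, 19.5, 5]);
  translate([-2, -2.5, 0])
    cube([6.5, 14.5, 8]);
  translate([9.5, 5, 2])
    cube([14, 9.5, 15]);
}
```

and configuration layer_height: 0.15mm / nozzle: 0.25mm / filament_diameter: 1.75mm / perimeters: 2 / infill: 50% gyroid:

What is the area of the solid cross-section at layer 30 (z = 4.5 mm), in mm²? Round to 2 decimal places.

290.25 mm²

At z = 4.5 mm: the 6×19.5 cube contributes its full rectangle (area 117.00 mm²); the cube at (-2, -2.5) is present — its section is the full 6.5×14.5 rectangle (area 94.25 mm²); the 14×9.5 cube at (9.5, 5) contributes its full rectangle (area 133.00 mm²); Taking the union: the regions partially overlap — summed areas 344.25 mm² minus the doubly-counted overlap 54.00 mm² gives 290.25 mm² — area = 290.25 mm². Overall, the cross-section has 2 separate islands. Net area = 290.25 mm².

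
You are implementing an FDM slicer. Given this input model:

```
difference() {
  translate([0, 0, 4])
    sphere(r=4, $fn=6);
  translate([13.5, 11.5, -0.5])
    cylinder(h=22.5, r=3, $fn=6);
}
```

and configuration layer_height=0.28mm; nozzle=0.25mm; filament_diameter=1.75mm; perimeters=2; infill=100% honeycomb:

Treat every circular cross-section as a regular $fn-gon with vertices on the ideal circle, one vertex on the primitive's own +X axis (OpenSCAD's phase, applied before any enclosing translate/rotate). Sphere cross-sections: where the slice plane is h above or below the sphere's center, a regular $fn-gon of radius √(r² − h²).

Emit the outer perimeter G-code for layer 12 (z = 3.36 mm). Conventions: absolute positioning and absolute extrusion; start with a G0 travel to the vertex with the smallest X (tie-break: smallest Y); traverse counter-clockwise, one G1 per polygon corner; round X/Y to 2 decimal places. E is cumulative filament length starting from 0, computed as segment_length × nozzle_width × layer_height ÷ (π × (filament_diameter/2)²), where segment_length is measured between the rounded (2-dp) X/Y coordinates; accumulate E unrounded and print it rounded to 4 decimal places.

G0 X-3.95 Y0.00 Z3.36
G1 X-1.97 Y-3.42 E0.1150
G1 X1.97 Y-3.42 E0.2297
G1 X3.95 Y0.00 E0.3447
G1 X1.97 Y3.42 E0.4597
G1 X-1.97 Y3.42 E0.5744
G1 X-3.95 Y0.00 E0.6894

At z = 3.36 mm: the r=4 sphere slices to a regular 6-gon of circumradius 3.948 (√(r²−h²) with h=0.64 from center); the r=3 cylinder at (13.5, 11.5) gives a regular 6-gon of circumradius 3 (constant along its height); After the difference (first − rest): starting from the r=4 sphere, the r=3 cylinder at (13.5, 11.5) misses the remaining region (no effect) — 1 connected region. The outline is a single polygon with 6 vertices. Extrusion per mm of travel: 0.25 × 0.28 / (π × 0.875²) = 0.029103. Accumulating E over each segment gives final E = 0.6894.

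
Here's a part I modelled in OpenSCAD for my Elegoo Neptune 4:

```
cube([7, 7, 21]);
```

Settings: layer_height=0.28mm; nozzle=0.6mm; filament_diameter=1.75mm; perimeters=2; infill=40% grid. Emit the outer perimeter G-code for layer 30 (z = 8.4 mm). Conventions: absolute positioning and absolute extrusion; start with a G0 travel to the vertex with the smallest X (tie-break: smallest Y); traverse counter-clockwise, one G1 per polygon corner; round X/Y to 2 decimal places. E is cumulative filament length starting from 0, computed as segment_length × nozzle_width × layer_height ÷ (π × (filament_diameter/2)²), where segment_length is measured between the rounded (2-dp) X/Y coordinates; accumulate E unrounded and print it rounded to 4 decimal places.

G0 X0.00 Y0.00 Z8.40
G1 X7.00 Y0.00 E0.4889
G1 X7.00 Y7.00 E0.9778
G1 X0.00 Y7.00 E1.4668
G1 X0.00 Y0.00 E1.9557

At z = 8.4 mm: the 7×7 cube contributes its full rectangle. The outline is a single polygon with 4 vertices. Extrusion per mm of travel: 0.6 × 0.28 / (π × 0.875²) = 0.069846. Accumulating E over each segment gives final E = 1.9557.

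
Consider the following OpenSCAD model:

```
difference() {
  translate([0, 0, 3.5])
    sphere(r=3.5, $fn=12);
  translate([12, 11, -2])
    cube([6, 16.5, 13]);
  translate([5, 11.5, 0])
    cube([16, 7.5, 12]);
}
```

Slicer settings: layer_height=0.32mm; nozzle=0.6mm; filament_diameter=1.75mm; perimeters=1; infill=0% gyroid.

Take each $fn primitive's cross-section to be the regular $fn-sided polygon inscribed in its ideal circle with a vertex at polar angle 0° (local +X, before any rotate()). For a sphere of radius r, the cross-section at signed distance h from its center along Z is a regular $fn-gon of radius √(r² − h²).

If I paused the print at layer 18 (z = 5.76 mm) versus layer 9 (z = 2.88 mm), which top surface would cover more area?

layer 9 (z = 2.88 mm)

Layer 18 (z = 5.76): the r=3.5 sphere contributes a regular 12-gon of circumradius √(3.5²−2.26²) = 2.673 (area = (12/2)·2.673²·sin(360°/12) = 21.43 mm²); the cube at (12, 11) (footprint 6×16.5) is included at this height (area 99.00 mm²); the cube at (5, 11.5) (footprint 16×7.5) is included at this height (area 120.00 mm²); After the difference (first − rest): starting from the r=3.5 sphere (21.43 mm²), the 6×16.5 cube at (12, 11) misses the remaining region (no effect); the 16×7.5 cube at (5, 11.5) misses the remaining region (no effect) — area = 21.43 mm². So its area = 21.43 mm². Layer 9 (z = 2.88): the r=3.5 sphere slices to a regular 12-gon of circumradius 3.445 (√(r²−h²) with h=0.62 from center) (area = (12/2)·3.445²·sin(360°/12) = 35.60 mm²); the cube at (12, 11) (footprint 6×16.5) is included at this height (area 99.00 mm²); the cube at (5, 11.5) is present — its section is the full 16×7.5 rectangle (area 120.00 mm²); After the difference (first − rest): starting from the r=3.5 sphere (35.60 mm²), the 6×16.5 cube at (12, 11) misses the remaining region (no effect); the 16×7.5 cube at (5, 11.5) misses the remaining region (no effect) — area = 35.60 mm². So its area = 35.60 mm². Layer 9 is larger (35.60 vs 21.43 mm²).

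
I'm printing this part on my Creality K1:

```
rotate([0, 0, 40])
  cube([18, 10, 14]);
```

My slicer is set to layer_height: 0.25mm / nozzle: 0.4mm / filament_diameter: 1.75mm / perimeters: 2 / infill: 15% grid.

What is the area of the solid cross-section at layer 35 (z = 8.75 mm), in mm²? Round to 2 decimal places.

At z = 8.75 mm: the cube (footprint 18×10) is included at this height (area 180.00 mm²); (whole slice rotated 40° about Z — lengths, areas and connectivity unchanged). Overall, the cross-section is a single solid region. Net area = 180.00 mm².

180.00 mm²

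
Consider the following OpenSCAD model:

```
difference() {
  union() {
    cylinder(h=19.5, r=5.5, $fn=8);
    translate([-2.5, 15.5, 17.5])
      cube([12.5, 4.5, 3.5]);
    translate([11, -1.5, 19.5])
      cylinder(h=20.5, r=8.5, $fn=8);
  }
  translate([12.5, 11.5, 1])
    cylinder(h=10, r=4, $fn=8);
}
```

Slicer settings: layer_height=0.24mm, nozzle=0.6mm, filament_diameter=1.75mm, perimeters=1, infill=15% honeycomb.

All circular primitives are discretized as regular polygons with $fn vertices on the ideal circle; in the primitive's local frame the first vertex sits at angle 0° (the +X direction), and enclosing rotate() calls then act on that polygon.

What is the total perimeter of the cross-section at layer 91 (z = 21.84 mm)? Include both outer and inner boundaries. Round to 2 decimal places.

52.04 mm

At z = 21.84 mm: the cylinder does not reach this height (z outside [0, 19.5]); the cube at (-2.5, 15.5) is not intersected at this z (z outside [17.5, 21]); the cylinder at (11, -1.5): section is a regular 8-gon, circumradius r=8.5 (perimeter = 2·8·8.500·sin(180°/8) = 52.04 mm); Taking the union: only the r=8.5 cylinder at (11, -1.5) is present, so the union is just that shape — boundary = 52.04 mm; the cylinder at (12.5, 11.5) does not reach this height (z outside [1, 11]); Subtracting the remaining from the first: none of the subtracted shapes is present at this height, so the result so far is unchanged — boundary = 52.04 mm. Overall, the cross-section is a single solid region. Total boundary length (outer) = 52.04 mm.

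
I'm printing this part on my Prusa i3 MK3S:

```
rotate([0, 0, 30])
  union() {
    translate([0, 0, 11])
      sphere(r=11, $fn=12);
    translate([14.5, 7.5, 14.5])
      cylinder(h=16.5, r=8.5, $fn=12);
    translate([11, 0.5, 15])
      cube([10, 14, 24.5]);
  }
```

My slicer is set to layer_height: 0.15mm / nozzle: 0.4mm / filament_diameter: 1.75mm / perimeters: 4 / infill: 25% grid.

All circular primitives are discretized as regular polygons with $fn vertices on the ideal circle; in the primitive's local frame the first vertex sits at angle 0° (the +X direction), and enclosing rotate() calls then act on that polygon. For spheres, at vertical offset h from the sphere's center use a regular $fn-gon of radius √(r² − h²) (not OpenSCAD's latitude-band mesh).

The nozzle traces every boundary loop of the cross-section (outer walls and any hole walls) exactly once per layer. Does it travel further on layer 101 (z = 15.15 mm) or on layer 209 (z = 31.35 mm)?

layer 101 (z = 15.15 mm)

Layer 101 (z = 15.15): the r=11 sphere slices to a regular 12-gon of circumradius 10.187 (√(r²−h²) with h=4.15 from center) (perimeter = 2·12·10.187·sin(180°/12) = 63.28 mm); the r=8.5 cylinder at (14.5, 7.5) gives a regular 12-gon of circumradius 8.5 (constant along its height) (perimeter = 2·12·8.500·sin(180°/12) = 52.80 mm); the 10×14 cube at (11, 0.5) contributes its full rectangle (perimeter 48.00 mm); Merging all regions: the regions partially overlap (shared area 146.87 mm²), so the edge portions inside another operand are dropped and the merged outline is re-measured after clipping — boundary = 100.49 mm; (rotated 30° about Z; rotation is an isometry so areas/perimeters/island counts are preserved). So its perimeter = 100.49 mm. Layer 209 (z = 31.35): the sphere is absent (|z−center|=20.350 > r=11); the cylinder at (14.5, 7.5) is not intersected at this z (z outside [14.5, 31]); the 10×14 cube at (11, 0.5) contributes its full rectangle (perimeter 48.00 mm); Merging all regions: only the 10×14 cube at (11, 0.5) is present, so the union is just that shape — boundary = 48.00 mm; (rotated 30° about Z; rotation is an isometry so areas/perimeters/island counts are preserved). So its perimeter = 48.00 mm. Layer 101 is larger (100.49 vs 48.00 mm).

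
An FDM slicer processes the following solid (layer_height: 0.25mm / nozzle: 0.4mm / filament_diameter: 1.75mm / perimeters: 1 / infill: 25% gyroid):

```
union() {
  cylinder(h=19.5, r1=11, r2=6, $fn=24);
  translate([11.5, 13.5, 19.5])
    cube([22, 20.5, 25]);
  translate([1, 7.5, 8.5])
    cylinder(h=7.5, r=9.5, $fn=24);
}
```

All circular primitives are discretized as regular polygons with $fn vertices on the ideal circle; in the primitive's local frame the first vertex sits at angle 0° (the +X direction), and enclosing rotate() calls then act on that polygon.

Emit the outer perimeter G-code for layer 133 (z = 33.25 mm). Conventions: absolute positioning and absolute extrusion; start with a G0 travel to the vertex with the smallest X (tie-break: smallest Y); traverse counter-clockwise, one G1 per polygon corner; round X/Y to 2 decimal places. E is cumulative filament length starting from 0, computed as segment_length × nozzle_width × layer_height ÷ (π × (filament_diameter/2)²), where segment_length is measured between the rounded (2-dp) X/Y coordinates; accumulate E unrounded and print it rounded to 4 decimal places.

G0 X11.50 Y13.50 Z33.25
G1 X33.50 Y13.50 E0.9147
G1 X33.50 Y34.00 E1.7669
G1 X11.50 Y34.00 E2.6816
G1 X11.50 Y13.50 E3.5339

At z = 33.25 mm: the cone is not intersected at this z (z outside [0, 19.5]); the cube at (11.5, 13.5) is present — its section is the full 22×20.5 rectangle; the cylinder at (1, 7.5) does not reach this height (z outside [8.5, 16]); Taking the union: only the 22×20.5 cube at (11.5, 13.5) is present, so the union is just that shape — 1 connected region. The outline is a single polygon with 4 vertices. Extrusion per mm of travel: 0.4 × 0.25 / (π × 0.875²) = 0.041575. Accumulating E over each segment gives final E = 3.5339.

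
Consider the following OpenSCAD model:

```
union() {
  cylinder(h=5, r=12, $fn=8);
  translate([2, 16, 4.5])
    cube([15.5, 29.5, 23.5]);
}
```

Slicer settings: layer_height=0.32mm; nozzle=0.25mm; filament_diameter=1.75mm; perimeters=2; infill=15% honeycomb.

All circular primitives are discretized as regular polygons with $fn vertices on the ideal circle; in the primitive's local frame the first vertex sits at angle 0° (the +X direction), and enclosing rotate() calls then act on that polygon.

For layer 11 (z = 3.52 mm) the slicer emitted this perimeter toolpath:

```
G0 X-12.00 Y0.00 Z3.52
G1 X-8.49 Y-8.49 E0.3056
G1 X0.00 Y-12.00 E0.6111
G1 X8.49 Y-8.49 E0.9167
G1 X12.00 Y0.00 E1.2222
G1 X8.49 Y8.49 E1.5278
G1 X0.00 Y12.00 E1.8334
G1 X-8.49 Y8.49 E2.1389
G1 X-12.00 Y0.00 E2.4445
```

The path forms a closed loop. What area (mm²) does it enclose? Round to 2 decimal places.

Apply the shoelace formula to the sequence of (X, Y) vertices; enclosed area = 407.52 mm².

407.52 mm²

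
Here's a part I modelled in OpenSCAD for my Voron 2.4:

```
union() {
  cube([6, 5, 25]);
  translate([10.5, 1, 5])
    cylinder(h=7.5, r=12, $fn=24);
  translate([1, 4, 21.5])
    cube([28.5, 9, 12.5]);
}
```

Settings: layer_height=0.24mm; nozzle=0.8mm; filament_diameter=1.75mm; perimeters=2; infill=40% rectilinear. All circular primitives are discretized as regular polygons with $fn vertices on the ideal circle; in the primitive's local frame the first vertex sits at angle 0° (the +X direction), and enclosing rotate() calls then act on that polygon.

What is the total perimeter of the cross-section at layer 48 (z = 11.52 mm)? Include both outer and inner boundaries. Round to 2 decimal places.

75.18 mm

At z = 11.52 mm: the cube is present — its section is the full 6×5 rectangle (perimeter 22.00 mm); the r=12 cylinder at (10.5, 1) gives a regular 24-gon of circumradius 12 (constant along its height) (perimeter = 2·24·12.000·sin(180°/24) = 75.18 mm); the cube at (1, 4) is not intersected at this z (z outside [21.5, 34]); Taking the union: the 6×5 cube lies entirely inside the r=12 cylinder at (10.5, 1), so the union is just the r=12 cylinder at (10.5, 1) — boundary = 75.18 mm. Overall, the cross-section is a single solid region. Total boundary length (outer) = 75.18 mm.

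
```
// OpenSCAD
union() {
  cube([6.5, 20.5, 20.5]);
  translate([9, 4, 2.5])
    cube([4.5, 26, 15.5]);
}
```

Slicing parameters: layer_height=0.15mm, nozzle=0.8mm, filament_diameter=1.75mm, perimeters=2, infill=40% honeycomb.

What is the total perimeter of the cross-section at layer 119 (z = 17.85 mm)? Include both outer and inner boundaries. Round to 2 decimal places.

115.00 mm

At z = 17.85 mm: the 6.5×20.5 cube contributes its full rectangle (perimeter 54.00 mm); the cube at (9, 4) is present — its section is the full 4.5×26 rectangle (perimeter 61.00 mm); Combining (union): the 2 present regions are separate (no shared area or edge), so areas and boundary lengths simply add and each stays a separate island — boundary = 115.00 mm. Overall, the cross-section has 2 separate islands. Total boundary length (outer) = 115.00 mm.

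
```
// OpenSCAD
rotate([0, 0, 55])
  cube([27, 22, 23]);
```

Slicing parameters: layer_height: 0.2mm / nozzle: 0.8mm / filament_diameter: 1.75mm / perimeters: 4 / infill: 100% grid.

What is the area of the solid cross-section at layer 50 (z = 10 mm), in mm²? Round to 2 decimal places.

594.00 mm²

At z = 10 mm: the 27×22 cube contributes its full rectangle (area 594.00 mm²); (whole slice rotated 55° about Z — lengths, areas and connectivity unchanged). Overall, the cross-section is a single solid region. Net area = 594.00 mm².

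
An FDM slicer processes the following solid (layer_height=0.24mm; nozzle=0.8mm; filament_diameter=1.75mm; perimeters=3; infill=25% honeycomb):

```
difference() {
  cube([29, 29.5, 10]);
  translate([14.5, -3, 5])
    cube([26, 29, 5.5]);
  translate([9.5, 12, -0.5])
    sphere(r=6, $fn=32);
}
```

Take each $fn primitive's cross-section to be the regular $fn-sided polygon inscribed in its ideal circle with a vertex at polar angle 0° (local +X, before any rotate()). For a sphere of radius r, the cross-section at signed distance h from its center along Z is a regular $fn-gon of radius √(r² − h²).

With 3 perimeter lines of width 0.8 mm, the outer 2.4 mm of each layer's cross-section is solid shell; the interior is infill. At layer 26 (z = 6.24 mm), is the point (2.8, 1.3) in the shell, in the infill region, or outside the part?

At z = 6.24 mm: the cube is present — its section is the full 29×29.5 rectangle; the 26×29 cube at (14.5, -3) contributes its full rectangle; the sphere at (9.5, 12) does not reach this height (|z−center|=6.740 > r=6); Subtracting the remaining from the first: starting from the 29×29.5 cube, the 26×29 cube at (14.5, -3) partially overlaps it — only the 377.00 mm² overlap (of its 754.00 mm²) is removed, clipping the outline — 1 connected region. Overall, the cross-section is a single solid region. The nearest boundary edge runs (14.50, 0.00)→(0.00, 0.00); distance from the point to it = 1.30 mm. The point is inside the cross-section, 1.30 mm from the nearest boundary — within the 2.4 mm shell band (3 × 0.8).

shell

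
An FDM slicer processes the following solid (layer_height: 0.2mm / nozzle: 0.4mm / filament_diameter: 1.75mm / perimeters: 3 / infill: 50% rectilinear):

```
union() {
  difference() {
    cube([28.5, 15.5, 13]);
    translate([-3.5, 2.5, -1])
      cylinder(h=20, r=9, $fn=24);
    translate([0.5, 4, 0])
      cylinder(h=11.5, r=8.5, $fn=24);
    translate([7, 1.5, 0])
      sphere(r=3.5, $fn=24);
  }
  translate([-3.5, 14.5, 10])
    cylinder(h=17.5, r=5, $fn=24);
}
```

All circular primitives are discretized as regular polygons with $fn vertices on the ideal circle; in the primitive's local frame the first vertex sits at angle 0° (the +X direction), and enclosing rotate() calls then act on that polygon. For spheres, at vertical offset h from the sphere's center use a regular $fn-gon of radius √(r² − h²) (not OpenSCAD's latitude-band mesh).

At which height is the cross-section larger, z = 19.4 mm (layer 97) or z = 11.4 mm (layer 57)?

Layer 97 (z = 19.4): the cube does not reach this height (z outside [0, 13]); the cylinder at (-3.5, 2.5) is absent (z outside [-1, 19]); the cylinder at (0.5, 4) is not intersected at this z (z outside [0, 11.5]); the sphere at (7, 1.5) is not intersected at this z (|z−center|=19.400 > r=3.5); After the difference (first − rest): the first operand is absent here, so nothing remains; the r=5 cylinder at (-3.5, 14.5) gives a regular 24-gon of circumradius 5 (constant along its height) (area = (24/2)·5.000²·sin(360°/24) = 77.65 mm²); Taking the union: only the r=5 cylinder at (-3.5, 14.5) is present, so the union is just that shape — area = 77.65 mm². So its area = 77.65 mm². Layer 57 (z = 11.4): the cube (footprint 28.5×15.5) is included at this height (area 441.75 mm²); the cylinder at (-3.5, 2.5): section is a regular 24-gon, circumradius r=9 (area = (24/2)·9.000²·sin(360°/24) = 251.57 mm²); the r=8.5 cylinder at (0.5, 4) gives a regular 24-gon of circumradius 8.5 (constant along its height) (area = (24/2)·8.500²·sin(360°/24) = 224.40 mm²); the sphere at (7, 1.5) does not reach this height (|z−center|=11.400 > r=3.5); Taking the first minus the rest: starting from the 28.5×15.5 cube (441.75 mm²), the r=9 cylinder at (-3.5, 2.5) partially overlaps it — only the 45.73 mm² overlap (of its 251.57 mm²) is removed, clipping the outline; the r=8.5 cylinder at (0.5, 4) partially overlaps it — only the 49.09 mm² overlap (of its 224.40 mm²) is removed, clipping the outline — area = 346.93 mm²; the r=5 cylinder at (-3.5, 14.5) gives a regular 24-gon of circumradius 5 (constant along its height) (area = (24/2)·5.000²·sin(360°/24) = 77.65 mm²); Combining (union): the regions partially overlap — summed areas 424.57 mm² minus the doubly-counted overlap 4.13 mm² gives 420.44 mm² — area = 420.44 mm². So its area = 420.44 mm². Layer 57 is larger (420.44 vs 77.65 mm²).

layer 57 (z = 11.4 mm)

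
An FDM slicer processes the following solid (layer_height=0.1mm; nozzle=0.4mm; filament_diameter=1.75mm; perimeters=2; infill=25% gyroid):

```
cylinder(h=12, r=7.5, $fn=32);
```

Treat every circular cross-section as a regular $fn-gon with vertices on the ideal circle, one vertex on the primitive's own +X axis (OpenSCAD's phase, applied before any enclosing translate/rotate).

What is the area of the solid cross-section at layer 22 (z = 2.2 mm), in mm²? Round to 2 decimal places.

At z = 2.2 mm: the r=7.5 cylinder gives a regular 32-gon of circumradius 7.5 (constant along its height) (area = (32/2)·7.500²·sin(360°/32) = 175.58 mm²). Overall, the cross-section is a single solid region. Net area = 175.58 mm².

175.58 mm²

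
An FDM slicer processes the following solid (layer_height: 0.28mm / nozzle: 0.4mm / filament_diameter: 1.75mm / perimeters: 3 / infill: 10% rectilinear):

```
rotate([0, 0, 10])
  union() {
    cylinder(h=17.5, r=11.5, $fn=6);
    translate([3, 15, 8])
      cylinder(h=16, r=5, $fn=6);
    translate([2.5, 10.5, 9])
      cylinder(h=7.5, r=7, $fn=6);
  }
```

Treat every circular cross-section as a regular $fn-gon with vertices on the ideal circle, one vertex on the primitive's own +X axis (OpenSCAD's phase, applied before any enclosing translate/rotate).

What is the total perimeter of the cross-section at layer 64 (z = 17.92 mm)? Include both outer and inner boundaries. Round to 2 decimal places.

At z = 17.92 mm: the cylinder does not reach this height (z outside [0, 17.5]); the r=5 cylinder at (3, 15) gives a regular 6-gon of circumradius 5 (constant along its height) (perimeter = 2·6·5.000·sin(180°/6) = 30.00 mm); the cylinder at (2.5, 10.5) is not intersected at this z (z outside [9, 16.5]); Merging all regions: only the r=5 cylinder at (3, 15) is present, so the union is just that shape — boundary = 30.00 mm; (rotated 10° about Z; rotation is an isometry so areas/perimeters/island counts are preserved). Overall, the cross-section is a single solid region. Total boundary length (outer) = 30.00 mm.

30.00 mm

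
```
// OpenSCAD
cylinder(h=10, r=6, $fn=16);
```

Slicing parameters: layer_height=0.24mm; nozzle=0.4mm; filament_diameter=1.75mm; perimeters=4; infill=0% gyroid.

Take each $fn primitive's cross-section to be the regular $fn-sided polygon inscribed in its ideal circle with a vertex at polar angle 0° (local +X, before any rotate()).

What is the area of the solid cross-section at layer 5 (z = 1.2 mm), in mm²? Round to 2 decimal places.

At z = 1.2 mm: the cylinder: section is a regular 16-gon, circumradius r=6 (area = (16/2)·6.000²·sin(360°/16) = 110.21 mm²). Overall, the cross-section is a single solid region. Net area = 110.21 mm².

110.21 mm²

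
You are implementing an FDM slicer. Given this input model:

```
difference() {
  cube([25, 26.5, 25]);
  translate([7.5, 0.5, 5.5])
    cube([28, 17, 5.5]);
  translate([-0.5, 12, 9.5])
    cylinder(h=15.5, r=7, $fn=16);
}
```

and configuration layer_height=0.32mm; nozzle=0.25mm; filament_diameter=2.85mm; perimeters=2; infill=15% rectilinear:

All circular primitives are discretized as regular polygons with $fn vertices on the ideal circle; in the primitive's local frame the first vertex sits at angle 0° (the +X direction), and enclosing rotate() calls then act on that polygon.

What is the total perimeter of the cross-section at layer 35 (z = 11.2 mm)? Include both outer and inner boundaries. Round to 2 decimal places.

110.03 mm

At z = 11.2 mm: the cube (footprint 25×26.5) is included at this height (perimeter 103.00 mm); the cube at (7.5, 0.5) is not intersected at this z (z outside [5.5, 11]); the r=7 cylinder at (-0.5, 12) contributes a regular 16-gon of circumradius 7 (perimeter = 2·16·7.000·sin(180°/16) = 43.70 mm); After the difference (first − rest): starting from the 25×26.5 cube, the r=7 cylinder at (-0.5, 12) partially overlaps it — only the 68.06 mm² overlap (of its 150.01 mm²) is removed, clipping the outline — boundary = 110.03 mm. Overall, the cross-section is a single solid region. Total boundary length (outer) = 110.03 mm.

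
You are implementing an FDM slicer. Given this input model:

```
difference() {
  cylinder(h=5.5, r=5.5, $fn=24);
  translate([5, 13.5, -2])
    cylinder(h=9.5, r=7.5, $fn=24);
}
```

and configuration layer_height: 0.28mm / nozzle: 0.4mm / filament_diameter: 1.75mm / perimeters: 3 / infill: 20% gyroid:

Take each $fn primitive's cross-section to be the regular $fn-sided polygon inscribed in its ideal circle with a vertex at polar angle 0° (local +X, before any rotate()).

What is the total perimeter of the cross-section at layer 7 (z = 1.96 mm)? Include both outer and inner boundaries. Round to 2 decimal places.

At z = 1.96 mm: the r=5.5 cylinder gives a regular 24-gon of circumradius 5.5 (constant along its height) (perimeter = 2·24·5.500·sin(180°/24) = 34.46 mm); the r=7.5 cylinder at (5, 13.5) contributes a regular 24-gon of circumradius 7.5 (perimeter = 2·24·7.500·sin(180°/24) = 46.99 mm); After the difference (first − rest): starting from the r=5.5 cylinder, the r=7.5 cylinder at (5, 13.5) misses the remaining region (no effect) — boundary = 34.46 mm. Overall, the cross-section is a single solid region. Total boundary length (outer) = 34.46 mm.

34.46 mm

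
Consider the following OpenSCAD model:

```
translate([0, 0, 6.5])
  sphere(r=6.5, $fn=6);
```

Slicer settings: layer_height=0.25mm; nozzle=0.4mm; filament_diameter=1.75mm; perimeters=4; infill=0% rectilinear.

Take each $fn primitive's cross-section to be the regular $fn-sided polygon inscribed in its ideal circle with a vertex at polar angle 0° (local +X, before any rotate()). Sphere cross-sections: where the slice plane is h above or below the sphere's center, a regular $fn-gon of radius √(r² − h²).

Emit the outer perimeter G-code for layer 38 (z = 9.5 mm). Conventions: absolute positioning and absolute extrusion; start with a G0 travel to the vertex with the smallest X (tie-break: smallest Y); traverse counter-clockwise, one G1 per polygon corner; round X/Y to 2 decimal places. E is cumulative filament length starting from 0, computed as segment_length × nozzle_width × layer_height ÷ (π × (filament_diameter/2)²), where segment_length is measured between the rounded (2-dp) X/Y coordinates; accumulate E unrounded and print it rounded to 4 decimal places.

At z = 9.5 mm: the r=6.5 sphere contributes a regular 6-gon of circumradius √(6.5²−3²) = 5.766. The outline is a single polygon with 6 vertices. Extrusion per mm of travel: 0.4 × 0.25 / (π × 0.875²) = 0.041575. Accumulating E over each segment gives final E = 1.4379.

G0 X-5.77 Y0.00 Z9.50
G1 X-2.88 Y-4.99 E0.2397
G1 X2.88 Y-4.99 E0.4792
G1 X5.77 Y0.00 E0.7190
G1 X2.88 Y4.99 E0.9587
G1 X-2.88 Y4.99 E1.1982
G1 X-5.77 Y0.00 E1.4379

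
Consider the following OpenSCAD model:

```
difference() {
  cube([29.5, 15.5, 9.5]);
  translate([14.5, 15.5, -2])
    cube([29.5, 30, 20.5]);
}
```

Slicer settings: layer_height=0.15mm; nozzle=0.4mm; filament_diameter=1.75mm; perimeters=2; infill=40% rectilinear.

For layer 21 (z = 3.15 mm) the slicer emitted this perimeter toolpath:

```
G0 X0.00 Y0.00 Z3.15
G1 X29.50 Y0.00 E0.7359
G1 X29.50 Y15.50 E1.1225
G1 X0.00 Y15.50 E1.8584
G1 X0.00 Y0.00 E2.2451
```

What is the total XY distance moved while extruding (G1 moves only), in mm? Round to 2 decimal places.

90.00 mm

Sum the Euclidean lengths of each G1 segment: total = 90.00 mm.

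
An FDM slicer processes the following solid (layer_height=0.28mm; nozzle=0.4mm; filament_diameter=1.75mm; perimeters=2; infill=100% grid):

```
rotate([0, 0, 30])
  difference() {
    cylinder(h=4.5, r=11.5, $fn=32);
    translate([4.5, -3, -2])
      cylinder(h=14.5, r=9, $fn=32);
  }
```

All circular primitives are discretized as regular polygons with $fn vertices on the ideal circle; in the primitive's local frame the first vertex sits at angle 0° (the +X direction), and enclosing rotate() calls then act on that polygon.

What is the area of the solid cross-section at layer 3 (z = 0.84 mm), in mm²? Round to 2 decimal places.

At z = 0.84 mm: the cylinder: section is a regular 32-gon, circumradius r=11.5 (area = (32/2)·11.500²·sin(360°/32) = 412.81 mm²); the r=9 cylinder at (4.5, -3) gives a regular 32-gon of circumradius 9 (constant along its height) (area = (32/2)·9.000²·sin(360°/32) = 252.84 mm²); Subtracting the remaining from the first: starting from the r=11.5 cylinder (412.81 mm²), the r=9 cylinder at (4.5, -3) partially overlaps it — only the 211.28 mm² overlap (of its 252.84 mm²) is removed, clipping the outline — area = 201.53 mm²; (whole slice rotated 30° about Z — lengths, areas and connectivity unchanged). Overall, the cross-section is a single solid region. Net area = 201.53 mm².

201.53 mm²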